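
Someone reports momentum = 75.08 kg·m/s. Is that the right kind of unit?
Yes

momentum has SI base units: kg * m / s
kg·m/s reduces to the same SI base units, so it is a valid unit for momentum.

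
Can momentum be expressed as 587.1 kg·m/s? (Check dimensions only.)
Yes

momentum has SI base units: kg * m / s
kg·m/s reduces to the same SI base units, so it is a valid unit for momentum.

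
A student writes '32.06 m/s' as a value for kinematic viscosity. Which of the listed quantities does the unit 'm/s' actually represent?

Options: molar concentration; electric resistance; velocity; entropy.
velocity

kinematic viscosity should have units dimensionally equivalent to m^2 / s (e.g. m²/s).
The given unit 'm/s' reduces to m / s. Of the listed options, that is the dimensionality of velocity.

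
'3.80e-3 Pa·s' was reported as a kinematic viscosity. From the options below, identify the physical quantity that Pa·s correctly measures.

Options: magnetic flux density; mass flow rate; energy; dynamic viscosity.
dynamic viscosity

kinematic viscosity should have units dimensionally equivalent to m^2 / s (e.g. m²/s).
The given unit 'Pa·s' reduces to kg / (m * s). Of the listed options, that is the dimensionality of dynamic viscosity.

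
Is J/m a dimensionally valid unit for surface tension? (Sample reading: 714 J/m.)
No

surface tension has SI base units: kg / s^2
J/m does NOT reduce to kg / s^2; a valid unit for surface tension would be e.g. N/m.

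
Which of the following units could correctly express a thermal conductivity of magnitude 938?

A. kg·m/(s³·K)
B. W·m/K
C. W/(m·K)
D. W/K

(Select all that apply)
A, C

thermal conductivity has SI base units: kg * m / (s^3 * K)

Checking each option against kg * m / (s^3 * K):
  A. kg·m/(s³·K): ✓ matches
  B. W·m/K: ✗ does not match
  C. W/(m·K): ✓ matches
  D. W/K: ✗ does not match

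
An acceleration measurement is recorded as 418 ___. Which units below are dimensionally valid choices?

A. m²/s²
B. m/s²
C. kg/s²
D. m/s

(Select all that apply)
B

acceleration has SI base units: m / s^2

Checking each option against m / s^2:
  A. m²/s²: ✗ does not match
  B. m/s²: ✓ matches
  C. kg/s²: ✗ does not match
  D. m/s: ✗ does not match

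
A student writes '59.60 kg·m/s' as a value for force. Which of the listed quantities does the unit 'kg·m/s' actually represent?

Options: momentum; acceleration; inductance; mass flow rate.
momentum

force should have units dimensionally equivalent to kg * m / s^2 (e.g. N).
The given unit 'kg·m/s' reduces to kg * m / s. Of the listed options, that is the dimensionality of momentum.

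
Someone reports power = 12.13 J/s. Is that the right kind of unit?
Yes

power has SI base units: kg * m^2 / s^3
J/s reduces to the same SI base units, so it is a valid unit for power.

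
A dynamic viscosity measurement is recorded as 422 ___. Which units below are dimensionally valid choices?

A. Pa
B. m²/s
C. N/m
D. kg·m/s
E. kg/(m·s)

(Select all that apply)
E

dynamic viscosity has SI base units: kg / (m * s)

Checking each option against kg / (m * s):
  A. Pa: ✗ does not match
  B. m²/s: ✗ does not match
  C. N/m: ✗ does not match
  D. kg·m/s: ✗ does not match
  E. kg/(m·s): ✓ matches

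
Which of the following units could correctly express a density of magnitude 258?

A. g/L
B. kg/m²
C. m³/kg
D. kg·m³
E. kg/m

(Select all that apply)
A

density has SI base units: kg / m^3

Checking each option against kg / m^3:
  A. g/L: ✓ matches
  B. kg/m²: ✗ does not match
  C. m³/kg: ✗ does not match
  D. kg·m³: ✗ does not match
  E. kg/m: ✗ does not match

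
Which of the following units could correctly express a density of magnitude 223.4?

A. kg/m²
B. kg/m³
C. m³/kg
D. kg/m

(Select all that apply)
B

density has SI base units: kg / m^3

Checking each option against kg / m^3:
  A. kg/m²: ✗ does not match
  B. kg/m³: ✓ matches
  C. m³/kg: ✗ does not match
  D. kg/m: ✗ does not match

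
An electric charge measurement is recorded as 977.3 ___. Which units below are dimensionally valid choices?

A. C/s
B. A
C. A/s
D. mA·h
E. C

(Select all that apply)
D, E

electric charge has SI base units: A * s

Checking each option against A * s:
  A. C/s: ✗ does not match
  B. A: ✗ does not match
  C. A/s: ✗ does not match
  D. mA·h: ✓ matches
  E. C: ✓ matches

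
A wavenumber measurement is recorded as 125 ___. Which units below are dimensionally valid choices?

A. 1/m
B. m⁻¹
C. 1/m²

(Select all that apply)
A, B

wavenumber has SI base units: 1 / m

Checking each option against 1 / m:
  A. 1/m: ✓ matches
  B. m⁻¹: ✓ matches
  C. 1/m²: ✗ does not match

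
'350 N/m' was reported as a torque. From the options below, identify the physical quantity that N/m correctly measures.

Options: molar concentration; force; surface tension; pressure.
surface tension

torque should have units dimensionally equivalent to kg * m^2 / s^2 (e.g. N·m).
The given unit 'N/m' reduces to kg / s^2. Of the listed options, that is the dimensionality of surface tension.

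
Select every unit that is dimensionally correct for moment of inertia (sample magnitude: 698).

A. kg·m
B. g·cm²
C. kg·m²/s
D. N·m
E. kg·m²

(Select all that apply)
B, E

moment of inertia has SI base units: kg * m^2

Checking each option against kg * m^2:
  A. kg·m: ✗ does not match
  B. g·cm²: ✓ matches
  C. kg·m²/s: ✗ does not match
  D. N·m: ✗ does not match
  E. kg·m²: ✓ matches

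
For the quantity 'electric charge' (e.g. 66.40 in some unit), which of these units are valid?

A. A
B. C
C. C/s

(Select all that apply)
B

electric charge has SI base units: A * s

Checking each option against A * s:
  A. A: ✗ does not match
  B. C: ✓ matches
  C. C/s: ✗ does not match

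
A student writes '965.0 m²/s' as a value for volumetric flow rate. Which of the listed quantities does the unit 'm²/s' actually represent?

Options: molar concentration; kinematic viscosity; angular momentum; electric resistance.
kinematic viscosity

volumetric flow rate should have units dimensionally equivalent to m^3 / s (e.g. m³/s).
The given unit 'm²/s' reduces to m^2 / s. Of the listed options, that is the dimensionality of kinematic viscosity.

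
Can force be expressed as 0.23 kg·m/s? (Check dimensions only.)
No

force has SI base units: kg * m / s^2
kg·m/s does NOT reduce to kg * m / s^2; a valid unit for force would be e.g. N.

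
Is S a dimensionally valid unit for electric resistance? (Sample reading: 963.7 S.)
No

electric resistance has SI base units: kg * m^2 / (A^2 * s^3)
S does NOT reduce to kg * m^2 / (A^2 * s^3); a valid unit for electric resistance would be e.g. Ω.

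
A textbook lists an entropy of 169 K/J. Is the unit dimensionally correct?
No

entropy has SI base units: kg * m^2 / (s^2 * K)
K/J does NOT reduce to kg * m^2 / (s^2 * K); a valid unit for entropy would be e.g. J/K.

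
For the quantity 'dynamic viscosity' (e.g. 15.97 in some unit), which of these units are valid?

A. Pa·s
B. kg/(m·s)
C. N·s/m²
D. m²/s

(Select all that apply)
A, B, C

dynamic viscosity has SI base units: kg / (m * s)

Checking each option against kg / (m * s):
  A. Pa·s: ✓ matches
  B. kg/(m·s): ✓ matches
  C. N·s/m²: ✓ matches
  D. m²/s: ✗ does not match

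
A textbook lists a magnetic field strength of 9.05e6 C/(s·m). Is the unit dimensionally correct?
Yes

magnetic field strength has SI base units: A / m
C/(s·m) reduces to the same SI base units, so it is a valid unit for magnetic field strength.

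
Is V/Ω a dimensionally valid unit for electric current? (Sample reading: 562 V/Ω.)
Yes

electric current has SI base units: A
V/Ω reduces to the same SI base units, so it is a valid unit for electric current.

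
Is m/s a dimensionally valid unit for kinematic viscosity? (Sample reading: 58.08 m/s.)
No

kinematic viscosity has SI base units: m^2 / s
m/s does NOT reduce to m^2 / s; a valid unit for kinematic viscosity would be e.g. m²/s.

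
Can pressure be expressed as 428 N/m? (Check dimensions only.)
No

pressure has SI base units: kg / (m * s^2)
N/m does NOT reduce to kg / (m * s^2); a valid unit for pressure would be e.g. Pa.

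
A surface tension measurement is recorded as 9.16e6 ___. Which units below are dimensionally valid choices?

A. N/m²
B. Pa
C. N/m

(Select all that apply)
C

surface tension has SI base units: kg / s^2

Checking each option against kg / s^2:
  A. N/m²: ✗ does not match
  B. Pa: ✗ does not match
  C. N/m: ✓ matches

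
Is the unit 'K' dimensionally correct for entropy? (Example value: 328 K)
No

entropy has SI base units: kg * m^2 / (s^2 * K)
K does NOT reduce to kg * m^2 / (s^2 * K); a valid unit for entropy would be e.g. J/K.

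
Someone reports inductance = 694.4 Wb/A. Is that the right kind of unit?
Yes

inductance has SI base units: kg * m^2 / (A^2 * s^2)
Wb/A reduces to the same SI base units, so it is a valid unit for inductance.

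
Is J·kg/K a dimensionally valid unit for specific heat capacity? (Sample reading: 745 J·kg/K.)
No

specific heat capacity has SI base units: m^2 / (s^2 * K)
J·kg/K does NOT reduce to m^2 / (s^2 * K); a valid unit for specific heat capacity would be e.g. J/(kg·K).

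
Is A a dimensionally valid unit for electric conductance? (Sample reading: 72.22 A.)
No

electric conductance has SI base units: A^2 * s^3 / (kg * m^2)
A does NOT reduce to A^2 * s^3 / (kg * m^2); a valid unit for electric conductance would be e.g. S.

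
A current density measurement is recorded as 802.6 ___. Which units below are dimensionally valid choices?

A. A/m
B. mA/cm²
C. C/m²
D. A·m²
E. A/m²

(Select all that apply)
B, E

current density has SI base units: A / m^2

Checking each option against A / m^2:
  A. A/m: ✗ does not match
  B. mA/cm²: ✓ matches
  C. C/m²: ✗ does not match
  D. A·m²: ✗ does not match
  E. A/m²: ✓ matches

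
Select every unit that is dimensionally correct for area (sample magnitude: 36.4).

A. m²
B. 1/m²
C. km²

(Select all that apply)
A, C

area has SI base units: m^2

Checking each option against m^2:
  A. m²: ✓ matches
  B. 1/m²: ✗ does not match
  C. km²: ✓ matches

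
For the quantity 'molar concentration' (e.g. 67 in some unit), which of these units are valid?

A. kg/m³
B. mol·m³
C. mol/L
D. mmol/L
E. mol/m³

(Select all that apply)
C, D, E

molar concentration has SI base units: mol / m^3

Checking each option against mol / m^3:
  A. kg/m³: ✗ does not match
  B. mol·m³: ✗ does not match
  C. mol/L: ✓ matches
  D. mmol/L: ✓ matches
  E. mol/m³: ✓ matches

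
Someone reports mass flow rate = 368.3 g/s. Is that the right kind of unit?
Yes

mass flow rate has SI base units: kg / s
g/s reduces to the same SI base units, so it is a valid unit for mass flow rate.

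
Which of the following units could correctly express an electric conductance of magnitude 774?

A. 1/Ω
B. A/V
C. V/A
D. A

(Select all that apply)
A, B

electric conductance has SI base units: A^2 * s^3 / (kg * m^2)

Checking each option against A^2 * s^3 / (kg * m^2):
  A. 1/Ω: ✓ matches
  B. A/V: ✓ matches
  C. V/A: ✗ does not match
  D. A: ✗ does not match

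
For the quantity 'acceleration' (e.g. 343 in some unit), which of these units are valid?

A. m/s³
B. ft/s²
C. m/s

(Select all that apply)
B

acceleration has SI base units: m / s^2

Checking each option against m / s^2:
  A. m/s³: ✗ does not match
  B. ft/s²: ✓ matches
  C. m/s: ✗ does not match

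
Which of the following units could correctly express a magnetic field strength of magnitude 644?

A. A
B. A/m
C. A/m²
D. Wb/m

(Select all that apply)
B

magnetic field strength has SI base units: A / m

Checking each option against A / m:
  A. A: ✗ does not match
  B. A/m: ✓ matches
  C. A/m²: ✗ does not match
  D. Wb/m: ✗ does not match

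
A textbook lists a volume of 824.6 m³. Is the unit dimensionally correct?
Yes

volume has SI base units: m^3
m³ reduces to the same SI base units, so it is a valid unit for volume.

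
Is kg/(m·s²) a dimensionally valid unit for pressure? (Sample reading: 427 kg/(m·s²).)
Yes

pressure has SI base units: kg / (m * s^2)
kg/(m·s²) reduces to the same SI base units, so it is a valid unit for pressure.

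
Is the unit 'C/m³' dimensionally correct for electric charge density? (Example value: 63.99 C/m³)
Yes

electric charge density has SI base units: A * s / m^3
C/m³ reduces to the same SI base units, so it is a valid unit for electric charge density.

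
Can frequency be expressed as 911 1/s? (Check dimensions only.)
Yes

frequency has SI base units: 1 / s
1/s reduces to the same SI base units, so it is a valid unit for frequency.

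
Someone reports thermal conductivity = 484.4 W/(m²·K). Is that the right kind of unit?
No

thermal conductivity has SI base units: kg * m / (s^3 * K)
W/(m²·K) does NOT reduce to kg * m / (s^3 * K); a valid unit for thermal conductivity would be e.g. W/(m·K).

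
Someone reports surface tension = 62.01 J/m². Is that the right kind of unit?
Yes

surface tension has SI base units: kg / s^2
J/m² reduces to the same SI base units, so it is a valid unit for surface tension.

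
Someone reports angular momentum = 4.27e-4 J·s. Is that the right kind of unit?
Yes

angular momentum has SI base units: kg * m^2 / s
J·s reduces to the same SI base units, so it is a valid unit for angular momentum.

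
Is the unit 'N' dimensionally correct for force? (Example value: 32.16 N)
Yes

force has SI base units: kg * m / s^2
N reduces to the same SI base units, so it is a valid unit for force.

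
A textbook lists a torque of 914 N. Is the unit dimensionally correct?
No

torque has SI base units: kg * m^2 / s^2
N does NOT reduce to kg * m^2 / s^2; a valid unit for torque would be e.g. N·m.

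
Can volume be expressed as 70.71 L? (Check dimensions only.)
Yes

volume has SI base units: m^3
L reduces to the same SI base units, so it is a valid unit for volume.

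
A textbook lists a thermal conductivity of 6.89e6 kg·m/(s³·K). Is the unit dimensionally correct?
Yes

thermal conductivity has SI base units: kg * m / (s^3 * K)
kg·m/(s³·K) reduces to the same SI base units, so it is a valid unit for thermal conductivity.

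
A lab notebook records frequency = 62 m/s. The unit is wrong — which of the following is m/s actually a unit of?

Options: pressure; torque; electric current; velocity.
velocity

frequency should have units dimensionally equivalent to 1 / s (e.g. Hz).
The given unit 'm/s' reduces to m / s. Of the listed options, that is the dimensionality of velocity.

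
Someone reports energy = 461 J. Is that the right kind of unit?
Yes

energy has SI base units: kg * m^2 / s^2
J reduces to the same SI base units, so it is a valid unit for energy.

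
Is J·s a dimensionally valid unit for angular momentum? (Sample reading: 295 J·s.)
Yes

angular momentum has SI base units: kg * m^2 / s
J·s reduces to the same SI base units, so it is a valid unit for angular momentum.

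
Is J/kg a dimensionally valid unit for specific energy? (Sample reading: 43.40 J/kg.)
Yes

specific energy has SI base units: m^2 / s^2
J/kg reduces to the same SI base units, so it is a valid unit for specific energy.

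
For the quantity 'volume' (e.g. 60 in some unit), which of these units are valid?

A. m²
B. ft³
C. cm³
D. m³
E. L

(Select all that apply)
B, C, D, E

volume has SI base units: m^3

Checking each option against m^3:
  A. m²: ✗ does not match
  B. ft³: ✓ matches
  C. cm³: ✓ matches
  D. m³: ✓ matches
  E. L: ✓ matches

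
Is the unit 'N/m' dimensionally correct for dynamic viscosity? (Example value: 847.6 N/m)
No

dynamic viscosity has SI base units: kg / (m * s)
N/m does NOT reduce to kg / (m * s); a valid unit for dynamic viscosity would be e.g. Pa·s.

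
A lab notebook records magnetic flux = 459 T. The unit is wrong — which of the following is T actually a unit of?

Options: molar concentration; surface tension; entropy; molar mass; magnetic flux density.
magnetic flux density

magnetic flux should have units dimensionally equivalent to kg * m^2 / (A * s^2) (e.g. Wb).
The given unit 'T' reduces to kg / (A * s^2). Of the listed options, that is the dimensionality of magnetic flux density.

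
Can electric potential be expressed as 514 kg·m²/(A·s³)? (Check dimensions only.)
Yes

electric potential has SI base units: kg * m^2 / (A * s^3)
kg·m²/(A·s³) reduces to the same SI base units, so it is a valid unit for electric potential.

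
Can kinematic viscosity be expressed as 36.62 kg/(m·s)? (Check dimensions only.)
No

kinematic viscosity has SI base units: m^2 / s
kg/(m·s) does NOT reduce to m^2 / s; a valid unit for kinematic viscosity would be e.g. m²/s.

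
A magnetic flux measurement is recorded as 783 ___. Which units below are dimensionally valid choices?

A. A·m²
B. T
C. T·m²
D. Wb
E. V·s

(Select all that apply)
C, D, E

magnetic flux has SI base units: kg * m^2 / (A * s^2)

Checking each option against kg * m^2 / (A * s^2):
  A. A·m²: ✗ does not match
  B. T: ✗ does not match
  C. T·m²: ✓ matches
  D. Wb: ✓ matches
  E. V·s: ✓ matches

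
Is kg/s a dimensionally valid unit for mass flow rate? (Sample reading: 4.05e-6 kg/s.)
Yes

mass flow rate has SI base units: kg / s
kg/s reduces to the same SI base units, so it is a valid unit for mass flow rate.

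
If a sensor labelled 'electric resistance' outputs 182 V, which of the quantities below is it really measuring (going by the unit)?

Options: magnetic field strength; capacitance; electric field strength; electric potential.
electric potential

electric resistance should have units dimensionally equivalent to kg * m^2 / (A^2 * s^3) (e.g. Ω).
The given unit 'V' reduces to kg * m^2 / (A * s^3). Of the listed options, that is the dimensionality of electric potential.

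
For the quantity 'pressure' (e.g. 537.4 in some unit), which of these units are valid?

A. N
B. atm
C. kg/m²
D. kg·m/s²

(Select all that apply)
B

pressure has SI base units: kg / (m * s^2)

Checking each option against kg / (m * s^2):
  A. N: ✗ does not match
  B. atm: ✓ matches
  C. kg/m²: ✗ does not match
  D. kg·m/s²: ✗ does not match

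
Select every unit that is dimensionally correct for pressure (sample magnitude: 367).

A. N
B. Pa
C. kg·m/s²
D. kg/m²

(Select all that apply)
B

pressure has SI base units: kg / (m * s^2)

Checking each option against kg / (m * s^2):
  A. N: ✗ does not match
  B. Pa: ✓ matches
  C. kg·m/s²: ✗ does not match
  D. kg/m²: ✗ does not match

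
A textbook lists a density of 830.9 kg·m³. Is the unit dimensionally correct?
No

density has SI base units: kg / m^3
kg·m³ does NOT reduce to kg / m^3; a valid unit for density would be e.g. kg/m³.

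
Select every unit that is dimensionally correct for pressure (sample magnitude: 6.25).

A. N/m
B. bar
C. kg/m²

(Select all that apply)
B

pressure has SI base units: kg / (m * s^2)

Checking each option against kg / (m * s^2):
  A. N/m: ✗ does not match
  B. bar: ✓ matches
  C. kg/m²: ✗ does not match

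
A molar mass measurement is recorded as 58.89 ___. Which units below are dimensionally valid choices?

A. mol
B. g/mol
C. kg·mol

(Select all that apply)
B

molar mass has SI base units: kg / mol

Checking each option against kg / mol:
  A. mol: ✗ does not match
  B. g/mol: ✓ matches
  C. kg·mol: ✗ does not match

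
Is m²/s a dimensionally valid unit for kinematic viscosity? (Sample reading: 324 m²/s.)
Yes

kinematic viscosity has SI base units: m^2 / s
m²/s reduces to the same SI base units, so it is a valid unit for kinematic viscosity.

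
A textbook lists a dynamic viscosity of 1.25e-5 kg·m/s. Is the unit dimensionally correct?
No

dynamic viscosity has SI base units: kg / (m * s)
kg·m/s does NOT reduce to kg / (m * s); a valid unit for dynamic viscosity would be e.g. Pa·s.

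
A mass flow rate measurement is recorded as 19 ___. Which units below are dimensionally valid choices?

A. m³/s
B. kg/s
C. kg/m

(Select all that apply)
B

mass flow rate has SI base units: kg / s

Checking each option against kg / s:
  A. m³/s: ✗ does not match
  B. kg/s: ✓ matches
  C. kg/m: ✗ does not match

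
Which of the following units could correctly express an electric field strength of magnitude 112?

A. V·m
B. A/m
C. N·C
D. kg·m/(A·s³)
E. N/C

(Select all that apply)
D, E

electric field strength has SI base units: kg * m / (A * s^3)

Checking each option against kg * m / (A * s^3):
  A. V·m: ✗ does not match
  B. A/m: ✗ does not match
  C. N·C: ✗ does not match
  D. kg·m/(A·s³): ✓ matches
  E. N/C: ✓ matches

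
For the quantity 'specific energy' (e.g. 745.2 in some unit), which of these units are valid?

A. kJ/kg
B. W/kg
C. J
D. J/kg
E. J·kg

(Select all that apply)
A, D

specific energy has SI base units: m^2 / s^2

Checking each option against m^2 / s^2:
  A. kJ/kg: ✓ matches
  B. W/kg: ✗ does not match
  C. J: ✗ does not match
  D. J/kg: ✓ matches
  E. J·kg: ✗ does not match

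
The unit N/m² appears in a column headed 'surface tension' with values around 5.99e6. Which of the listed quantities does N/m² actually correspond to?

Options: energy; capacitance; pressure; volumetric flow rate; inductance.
pressure

surface tension should have units dimensionally equivalent to kg / s^2 (e.g. N/m).
The given unit 'N/m²' reduces to kg / (m * s^2). Of the listed options, that is the dimensionality of pressure.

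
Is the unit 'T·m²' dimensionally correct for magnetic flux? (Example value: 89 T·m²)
Yes

magnetic flux has SI base units: kg * m^2 / (A * s^2)
T·m² reduces to the same SI base units, so it is a valid unit for magnetic flux.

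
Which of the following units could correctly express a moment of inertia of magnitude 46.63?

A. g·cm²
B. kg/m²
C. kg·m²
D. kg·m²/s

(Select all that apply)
A, C

moment of inertia has SI base units: kg * m^2

Checking each option against kg * m^2:
  A. g·cm²: ✓ matches
  B. kg/m²: ✗ does not match
  C. kg·m²: ✓ matches
  D. kg·m²/s: ✗ does not match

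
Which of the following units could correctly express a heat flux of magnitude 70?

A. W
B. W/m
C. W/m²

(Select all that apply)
C

heat flux has SI base units: kg / s^3

Checking each option against kg / s^3:
  A. W: ✗ does not match
  B. W/m: ✗ does not match
  C. W/m²: ✓ matches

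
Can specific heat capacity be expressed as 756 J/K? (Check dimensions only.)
No

specific heat capacity has SI base units: m^2 / (s^2 * K)
J/K does NOT reduce to m^2 / (s^2 * K); a valid unit for specific heat capacity would be e.g. J/(kg·K).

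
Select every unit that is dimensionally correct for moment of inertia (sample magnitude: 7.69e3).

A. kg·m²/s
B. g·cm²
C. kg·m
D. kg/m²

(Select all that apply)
B

moment of inertia has SI base units: kg * m^2

Checking each option against kg * m^2:
  A. kg·m²/s: ✗ does not match
  B. g·cm²: ✓ matches
  C. kg·m: ✗ does not match
  D. kg/m²: ✗ does not match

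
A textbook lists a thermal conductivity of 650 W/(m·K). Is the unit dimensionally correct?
Yes

thermal conductivity has SI base units: kg * m / (s^3 * K)
W/(m·K) reduces to the same SI base units, so it is a valid unit for thermal conductivity.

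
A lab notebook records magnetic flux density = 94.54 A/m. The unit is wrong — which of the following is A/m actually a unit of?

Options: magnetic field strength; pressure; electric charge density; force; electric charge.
magnetic field strength

magnetic flux density should have units dimensionally equivalent to kg / (A * s^2) (e.g. T).
The given unit 'A/m' reduces to A / m. Of the listed options, that is the dimensionality of magnetic field strength.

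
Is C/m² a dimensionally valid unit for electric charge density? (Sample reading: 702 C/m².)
No

electric charge density has SI base units: A * s / m^3
C/m² does NOT reduce to A * s / m^3; a valid unit for electric charge density would be e.g. C/m³.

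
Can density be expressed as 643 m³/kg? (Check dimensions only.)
No

density has SI base units: kg / m^3
m³/kg does NOT reduce to kg / m^3; a valid unit for density would be e.g. kg/m³.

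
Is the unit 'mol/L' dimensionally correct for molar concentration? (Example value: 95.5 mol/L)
Yes

molar concentration has SI base units: mol / m^3
mol/L reduces to the same SI base units, so it is a valid unit for molar concentration.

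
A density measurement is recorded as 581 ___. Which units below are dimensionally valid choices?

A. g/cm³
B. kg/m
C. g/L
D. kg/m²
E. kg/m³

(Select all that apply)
A, C, E

density has SI base units: kg / m^3

Checking each option against kg / m^3:
  A. g/cm³: ✓ matches
  B. kg/m: ✗ does not match
  C. g/L: ✓ matches
  D. kg/m²: ✗ does not match
  E. kg/m³: ✓ matches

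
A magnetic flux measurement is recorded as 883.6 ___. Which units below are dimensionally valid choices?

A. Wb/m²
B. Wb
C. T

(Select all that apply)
B

magnetic flux has SI base units: kg * m^2 / (A * s^2)

Checking each option against kg * m^2 / (A * s^2):
  A. Wb/m²: ✗ does not match
  B. Wb: ✓ matches
  C. T: ✗ does not match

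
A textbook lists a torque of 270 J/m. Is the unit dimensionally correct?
No

torque has SI base units: kg * m^2 / s^2
J/m does NOT reduce to kg * m^2 / s^2; a valid unit for torque would be e.g. N·m.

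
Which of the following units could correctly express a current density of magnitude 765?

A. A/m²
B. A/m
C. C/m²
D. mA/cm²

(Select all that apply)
A, D

current density has SI base units: A / m^2

Checking each option against A / m^2:
  A. A/m²: ✓ matches
  B. A/m: ✗ does not match
  C. C/m²: ✗ does not match
  D. mA/cm²: ✓ matches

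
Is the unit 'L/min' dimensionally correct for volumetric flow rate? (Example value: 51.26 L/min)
Yes

volumetric flow rate has SI base units: m^3 / s
L/min reduces to the same SI base units, so it is a valid unit for volumetric flow rate.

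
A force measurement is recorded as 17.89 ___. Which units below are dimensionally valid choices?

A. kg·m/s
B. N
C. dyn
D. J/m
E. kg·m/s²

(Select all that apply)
B, C, D, E

force has SI base units: kg * m / s^2

Checking each option against kg * m / s^2:
  A. kg·m/s: ✗ does not match
  B. N: ✓ matches
  C. dyn: ✓ matches
  D. J/m: ✓ matches
  E. kg·m/s²: ✓ matches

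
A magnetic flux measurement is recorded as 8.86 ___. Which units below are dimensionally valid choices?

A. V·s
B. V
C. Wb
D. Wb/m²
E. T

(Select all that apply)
A, C

magnetic flux has SI base units: kg * m^2 / (A * s^2)

Checking each option against kg * m^2 / (A * s^2):
  A. V·s: ✓ matches
  B. V: ✗ does not match
  C. Wb: ✓ matches
  D. Wb/m²: ✗ does not match
  E. T: ✗ does not match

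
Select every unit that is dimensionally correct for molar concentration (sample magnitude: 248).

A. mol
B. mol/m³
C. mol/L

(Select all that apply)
B, C

molar concentration has SI base units: mol / m^3

Checking each option against mol / m^3:
  A. mol: ✗ does not match
  B. mol/m³: ✓ matches
  C. mol/L: ✓ matches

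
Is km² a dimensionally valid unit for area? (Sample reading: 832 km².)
Yes

area has SI base units: m^2
km² reduces to the same SI base units, so it is a valid unit for area.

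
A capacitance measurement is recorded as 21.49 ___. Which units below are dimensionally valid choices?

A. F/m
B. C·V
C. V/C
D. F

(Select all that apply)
D

capacitance has SI base units: A^2 * s^4 / (kg * m^2)

Checking each option against A^2 * s^4 / (kg * m^2):
  A. F/m: ✗ does not match
  B. C·V: ✗ does not match
  C. V/C: ✗ does not match
  D. F: ✓ matches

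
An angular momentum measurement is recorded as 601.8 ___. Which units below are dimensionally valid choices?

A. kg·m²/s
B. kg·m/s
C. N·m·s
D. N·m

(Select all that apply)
A, C

angular momentum has SI base units: kg * m^2 / s

Checking each option against kg * m^2 / s:
  A. kg·m²/s: ✓ matches
  B. kg·m/s: ✗ does not match
  C. N·m·s: ✓ matches
  D. N·m: ✗ does not match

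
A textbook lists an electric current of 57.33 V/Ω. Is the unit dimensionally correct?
Yes

electric current has SI base units: A
V/Ω reduces to the same SI base units, so it is a valid unit for electric current.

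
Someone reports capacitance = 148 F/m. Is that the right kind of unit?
No

capacitance has SI base units: A^2 * s^4 / (kg * m^2)
F/m does NOT reduce to A^2 * s^4 / (kg * m^2); a valid unit for capacitance would be e.g. F.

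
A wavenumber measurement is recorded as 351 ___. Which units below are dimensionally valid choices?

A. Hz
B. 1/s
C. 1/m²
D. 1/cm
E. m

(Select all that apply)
D

wavenumber has SI base units: 1 / m

Checking each option against 1 / m:
  A. Hz: ✗ does not match
  B. 1/s: ✗ does not match
  C. 1/m²: ✗ does not match
  D. 1/cm: ✓ matches
  E. m: ✗ does not match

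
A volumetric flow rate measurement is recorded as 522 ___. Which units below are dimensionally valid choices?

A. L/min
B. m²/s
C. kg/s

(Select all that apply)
A

volumetric flow rate has SI base units: m^3 / s

Checking each option against m^3 / s:
  A. L/min: ✓ matches
  B. m²/s: ✗ does not match
  C. kg/s: ✗ does not match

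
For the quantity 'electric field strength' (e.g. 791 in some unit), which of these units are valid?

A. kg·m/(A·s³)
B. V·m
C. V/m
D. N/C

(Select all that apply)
A, C, D

electric field strength has SI base units: kg * m / (A * s^3)

Checking each option against kg * m / (A * s^3):
  A. kg·m/(A·s³): ✓ matches
  B. V·m: ✗ does not match
  C. V/m: ✓ matches
  D. N/C: ✓ matches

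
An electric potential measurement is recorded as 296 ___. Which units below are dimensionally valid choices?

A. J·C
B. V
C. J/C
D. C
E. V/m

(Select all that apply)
B, C

electric potential has SI base units: kg * m^2 / (A * s^3)

Checking each option against kg * m^2 / (A * s^3):
  A. J·C: ✗ does not match
  B. V: ✓ matches
  C. J/C: ✓ matches
  D. C: ✗ does not match
  E. V/m: ✗ does not match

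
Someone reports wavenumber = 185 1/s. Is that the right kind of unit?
No

wavenumber has SI base units: 1 / m
1/s does NOT reduce to 1 / m; a valid unit for wavenumber would be e.g. 1/m.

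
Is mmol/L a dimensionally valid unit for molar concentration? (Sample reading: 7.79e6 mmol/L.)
Yes

molar concentration has SI base units: mol / m^3
mmol/L reduces to the same SI base units, so it is a valid unit for molar concentration.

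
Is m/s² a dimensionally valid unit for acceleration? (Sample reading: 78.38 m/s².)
Yes

acceleration has SI base units: m / s^2
m/s² reduces to the same SI base units, so it is a valid unit for acceleration.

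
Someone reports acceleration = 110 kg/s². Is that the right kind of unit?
No

acceleration has SI base units: m / s^2
kg/s² does NOT reduce to m / s^2; a valid unit for acceleration would be e.g. m/s².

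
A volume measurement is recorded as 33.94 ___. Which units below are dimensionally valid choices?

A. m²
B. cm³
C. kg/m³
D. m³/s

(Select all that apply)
B

volume has SI base units: m^3

Checking each option against m^3:
  A. m²: ✗ does not match
  B. cm³: ✓ matches
  C. kg/m³: ✗ does not match
  D. m³/s: ✗ does not match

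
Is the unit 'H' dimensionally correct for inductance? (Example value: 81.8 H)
Yes

inductance has SI base units: kg * m^2 / (A^2 * s^2)
H reduces to the same SI base units, so it is a valid unit for inductance.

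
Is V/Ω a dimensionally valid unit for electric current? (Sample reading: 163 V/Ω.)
Yes

electric current has SI base units: A
V/Ω reduces to the same SI base units, so it is a valid unit for electric current.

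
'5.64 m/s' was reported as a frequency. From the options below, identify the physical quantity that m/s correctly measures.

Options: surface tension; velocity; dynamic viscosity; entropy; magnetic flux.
velocity

frequency should have units dimensionally equivalent to 1 / s (e.g. Hz).
The given unit 'm/s' reduces to m / s. Of the listed options, that is the dimensionality of velocity.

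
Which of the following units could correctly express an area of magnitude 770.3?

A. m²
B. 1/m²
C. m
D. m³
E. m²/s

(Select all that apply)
A

area has SI base units: m^2

Checking each option against m^2:
  A. m²: ✓ matches
  B. 1/m²: ✗ does not match
  C. m: ✗ does not match
  D. m³: ✗ does not match
  E. m²/s: ✗ does not match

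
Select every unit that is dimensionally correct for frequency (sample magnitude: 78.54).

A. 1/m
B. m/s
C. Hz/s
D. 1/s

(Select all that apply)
D

frequency has SI base units: 1 / s

Checking each option against 1 / s:
  A. 1/m: ✗ does not match
  B. m/s: ✗ does not match
  C. Hz/s: ✗ does not match
  D. 1/s: ✓ matches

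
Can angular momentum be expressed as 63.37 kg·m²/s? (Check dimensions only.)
Yes

angular momentum has SI base units: kg * m^2 / s
kg·m²/s reduces to the same SI base units, so it is a valid unit for angular momentum.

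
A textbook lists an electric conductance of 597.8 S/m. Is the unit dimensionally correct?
No

electric conductance has SI base units: A^2 * s^3 / (kg * m^2)
S/m does NOT reduce to A^2 * s^3 / (kg * m^2); a valid unit for electric conductance would be e.g. S.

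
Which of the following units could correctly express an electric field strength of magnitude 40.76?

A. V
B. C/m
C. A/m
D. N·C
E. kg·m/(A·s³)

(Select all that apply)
E

electric field strength has SI base units: kg * m / (A * s^3)

Checking each option against kg * m / (A * s^3):
  A. V: ✗ does not match
  B. C/m: ✗ does not match
  C. A/m: ✗ does not match
  D. N·C: ✗ does not match
  E. kg·m/(A·s³): ✓ matches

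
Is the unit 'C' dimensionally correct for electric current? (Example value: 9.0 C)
No

electric current has SI base units: A
C does NOT reduce to A; a valid unit for electric current would be e.g. A.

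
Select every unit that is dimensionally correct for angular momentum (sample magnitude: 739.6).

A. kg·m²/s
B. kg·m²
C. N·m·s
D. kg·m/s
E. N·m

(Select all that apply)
A, C

angular momentum has SI base units: kg * m^2 / s

Checking each option against kg * m^2 / s:
  A. kg·m²/s: ✓ matches
  B. kg·m²: ✗ does not match
  C. N·m·s: ✓ matches
  D. kg·m/s: ✗ does not match
  E. N·m: ✗ does not match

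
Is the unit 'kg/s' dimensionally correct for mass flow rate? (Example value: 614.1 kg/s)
Yes

mass flow rate has SI base units: kg / s
kg/s reduces to the same SI base units, so it is a valid unit for mass flow rate.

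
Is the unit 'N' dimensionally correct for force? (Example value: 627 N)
Yes

force has SI base units: kg * m / s^2
N reduces to the same SI base units, so it is a valid unit for force.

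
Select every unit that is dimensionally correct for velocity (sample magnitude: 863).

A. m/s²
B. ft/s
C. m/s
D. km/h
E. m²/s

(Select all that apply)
B, C, D

velocity has SI base units: m / s

Checking each option against m / s:
  A. m/s²: ✗ does not match
  B. ft/s: ✓ matches
  C. m/s: ✓ matches
  D. km/h: ✓ matches
  E. m²/s: ✗ does not match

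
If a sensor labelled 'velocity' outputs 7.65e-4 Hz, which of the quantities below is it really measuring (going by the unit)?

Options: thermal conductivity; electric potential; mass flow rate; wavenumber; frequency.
frequency

velocity should have units dimensionally equivalent to m / s (e.g. m/s).
The given unit 'Hz' reduces to 1 / s. Of the listed options, that is the dimensionality of frequency.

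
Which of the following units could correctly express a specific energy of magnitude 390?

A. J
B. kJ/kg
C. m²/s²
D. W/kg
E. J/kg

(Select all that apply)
B, C, E

specific energy has SI base units: m^2 / s^2

Checking each option against m^2 / s^2:
  A. J: ✗ does not match
  B. kJ/kg: ✓ matches
  C. m²/s²: ✓ matches
  D. W/kg: ✗ does not match
  E. J/kg: ✓ matches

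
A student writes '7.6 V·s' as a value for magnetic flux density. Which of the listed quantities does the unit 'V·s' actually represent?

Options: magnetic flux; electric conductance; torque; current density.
magnetic flux

magnetic flux density should have units dimensionally equivalent to kg / (A * s^2) (e.g. T).
The given unit 'V·s' reduces to kg * m^2 / (A * s^2). Of the listed options, that is the dimensionality of magnetic flux.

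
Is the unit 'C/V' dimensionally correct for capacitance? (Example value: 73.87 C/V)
Yes

capacitance has SI base units: A^2 * s^4 / (kg * m^2)
C/V reduces to the same SI base units, so it is a valid unit for capacitance.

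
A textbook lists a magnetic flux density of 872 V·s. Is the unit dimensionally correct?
No

magnetic flux density has SI base units: kg / (A * s^2)
V·s does NOT reduce to kg / (A * s^2); a valid unit for magnetic flux density would be e.g. T.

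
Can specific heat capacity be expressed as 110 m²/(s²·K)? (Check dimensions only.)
Yes

specific heat capacity has SI base units: m^2 / (s^2 * K)
m²/(s²·K) reduces to the same SI base units, so it is a valid unit for specific heat capacity.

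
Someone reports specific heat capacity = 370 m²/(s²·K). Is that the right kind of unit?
Yes

specific heat capacity has SI base units: m^2 / (s^2 * K)
m²/(s²·K) reduces to the same SI base units, so it is a valid unit for specific heat capacity.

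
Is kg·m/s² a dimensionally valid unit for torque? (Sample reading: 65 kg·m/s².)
No

torque has SI base units: kg * m^2 / s^2
kg·m/s² does NOT reduce to kg * m^2 / s^2; a valid unit for torque would be e.g. N·m.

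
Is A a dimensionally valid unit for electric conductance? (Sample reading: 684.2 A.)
No

electric conductance has SI base units: A^2 * s^3 / (kg * m^2)
A does NOT reduce to A^2 * s^3 / (kg * m^2); a valid unit for electric conductance would be e.g. S.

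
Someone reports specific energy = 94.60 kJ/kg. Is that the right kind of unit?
Yes

specific energy has SI base units: m^2 / s^2
kJ/kg reduces to the same SI base units, so it is a valid unit for specific energy.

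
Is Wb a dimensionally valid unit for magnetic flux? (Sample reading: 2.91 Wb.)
Yes

magnetic flux has SI base units: kg * m^2 / (A * s^2)
Wb reduces to the same SI base units, so it is a valid unit for magnetic flux.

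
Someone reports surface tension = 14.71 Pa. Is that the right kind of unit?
No

surface tension has SI base units: kg / s^2
Pa does NOT reduce to kg / s^2; a valid unit for surface tension would be e.g. N/m.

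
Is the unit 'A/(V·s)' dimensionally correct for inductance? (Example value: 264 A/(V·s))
No

inductance has SI base units: kg * m^2 / (A^2 * s^2)
A/(V·s) does NOT reduce to kg * m^2 / (A^2 * s^2); a valid unit for inductance would be e.g. H.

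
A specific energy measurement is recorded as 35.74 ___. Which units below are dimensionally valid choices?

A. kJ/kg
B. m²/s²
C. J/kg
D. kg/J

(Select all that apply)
A, B, C

specific energy has SI base units: m^2 / s^2

Checking each option against m^2 / s^2:
  A. kJ/kg: ✓ matches
  B. m²/s²: ✓ matches
  C. J/kg: ✓ matches
  D. kg/J: ✗ does not match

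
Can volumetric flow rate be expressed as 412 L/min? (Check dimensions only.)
Yes

volumetric flow rate has SI base units: m^3 / s
L/min reduces to the same SI base units, so it is a valid unit for volumetric flow rate.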